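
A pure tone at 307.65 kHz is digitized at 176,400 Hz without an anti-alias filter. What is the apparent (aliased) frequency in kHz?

45.15 kHz

Nyquist = 176,400/2 = 88,200 Hz; 307,650 Hz exceeds it.
Alias = |307,650 − 2×176,400| = |307,650 − 352,800| = 45,150 Hz = 45.15 kHz.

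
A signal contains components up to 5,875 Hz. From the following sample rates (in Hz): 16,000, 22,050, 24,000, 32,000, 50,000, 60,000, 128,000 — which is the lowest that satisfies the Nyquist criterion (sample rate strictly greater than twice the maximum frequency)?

16,000 Hz

Need sample rate > 2 × 5,875 = 11,750 Hz.
Lowest listed rate above 11,750 Hz is 16,000 Hz.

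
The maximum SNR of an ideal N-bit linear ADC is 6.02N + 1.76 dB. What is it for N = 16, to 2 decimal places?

98.08 dB

6.02 × 16 + 1.76 = 98.08 dB.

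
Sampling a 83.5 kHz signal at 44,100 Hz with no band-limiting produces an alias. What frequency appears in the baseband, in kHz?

Nyquist = 44,100/2 = 22,050 Hz; 83,500 Hz exceeds it.
Alias = |83,500 − 2×44,100| = |83,500 − 88,200| = 4,700 Hz = 4.7 kHz.

4.7 kHz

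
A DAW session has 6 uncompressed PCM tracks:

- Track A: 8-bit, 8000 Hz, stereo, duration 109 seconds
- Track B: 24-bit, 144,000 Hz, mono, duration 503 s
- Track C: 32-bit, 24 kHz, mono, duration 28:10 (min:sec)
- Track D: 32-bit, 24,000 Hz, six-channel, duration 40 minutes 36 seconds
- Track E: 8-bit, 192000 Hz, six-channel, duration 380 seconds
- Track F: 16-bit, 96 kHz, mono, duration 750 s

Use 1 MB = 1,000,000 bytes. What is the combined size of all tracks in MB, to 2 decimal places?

2366.18 MB

Track A: 8,000 × 109 × 1 × 2 = 1,744,000 bytes.
Track B: 144,000 × 503 × 3 × 1 = 217,296,000 bytes.
Track C: 28:10 (min:sec) = 1,690 s; 24,000 × 1,690 × 4 × 1 = 162,240,000 bytes.
Track D: 40 minutes 36 seconds = 2,436 s; 24,000 × 2,436 × 4 × 6 = 1,403,136,000 bytes.
Track E: 192,000 × 380 × 1 × 6 = 437,760,000 bytes.
Track F: 96,000 × 750 × 2 × 1 = 144,000,000 bytes.
Total = 2,366,176,000 bytes = 2366.18 MB.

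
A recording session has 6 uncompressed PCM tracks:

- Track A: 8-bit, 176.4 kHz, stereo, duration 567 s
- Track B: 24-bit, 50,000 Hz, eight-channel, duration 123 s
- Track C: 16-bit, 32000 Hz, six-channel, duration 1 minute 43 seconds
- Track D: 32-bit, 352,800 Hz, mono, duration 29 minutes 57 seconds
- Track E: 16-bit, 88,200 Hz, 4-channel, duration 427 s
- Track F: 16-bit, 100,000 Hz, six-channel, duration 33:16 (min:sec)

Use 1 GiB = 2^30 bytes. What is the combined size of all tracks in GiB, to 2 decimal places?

Track A: 176,400 × 567 × 1 × 2 = 200,037,600 bytes.
Track B: 50,000 × 123 × 3 × 8 = 147,600,000 bytes.
Track C: 1 minute 43 seconds = 103 s; 32,000 × 103 × 2 × 6 = 39,552,000 bytes.
Track D: 29 minutes 57 seconds = 1,797 s; 352,800 × 1,797 × 4 × 1 = 2,535,926,400 bytes.
Track E: 88,200 × 427 × 2 × 4 = 301,291,200 bytes.
Track F: 33:16 (min:sec) = 1,996 s; 100,000 × 1,996 × 2 × 6 = 2,395,200,000 bytes.
Total = 5,619,607,200 bytes = 5.23 GiB.

5.23 GiB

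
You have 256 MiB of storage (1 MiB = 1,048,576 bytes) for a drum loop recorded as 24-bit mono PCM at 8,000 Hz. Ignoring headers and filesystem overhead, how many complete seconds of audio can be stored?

Uncompressed byte rate = 8,000 × 3 × 1 = 24,000 bytes/s.
Capacity = 256 × 1,048,576 = 268,435,456 bytes.
268,435,456 / 24,000 ≈ 11184.81 s → 11,184 seconds.

11,184 seconds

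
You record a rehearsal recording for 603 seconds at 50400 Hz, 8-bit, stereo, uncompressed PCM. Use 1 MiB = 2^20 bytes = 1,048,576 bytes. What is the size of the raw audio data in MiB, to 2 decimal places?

57.97 MiB

Bytes = 50,400 samples/s × 603 s × 1 bytes/sample × 2 ch = 60,782,400 bytes.
60,782,400 / 1,048,576 = 57.97 MiB.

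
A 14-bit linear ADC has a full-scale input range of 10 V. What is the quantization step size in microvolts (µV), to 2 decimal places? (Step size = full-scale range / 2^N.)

610.35 µV

10 V / 2^14 = 10 / 16,384 V = 610.35 µV.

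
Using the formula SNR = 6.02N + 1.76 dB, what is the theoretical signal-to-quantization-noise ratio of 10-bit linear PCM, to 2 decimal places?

6.02 × 10 + 1.76 = 61.96 dB.

61.96 dB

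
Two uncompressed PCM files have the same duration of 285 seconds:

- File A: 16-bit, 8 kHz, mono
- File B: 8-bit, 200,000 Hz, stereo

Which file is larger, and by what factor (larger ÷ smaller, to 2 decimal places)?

File B, by a factor of 25.00

File A: 8,000 × 2 × 1 = 16,000 bytes/s.
File B: 200,000 × 1 × 2 = 400,000 bytes/s.
File B is larger; ratio = 114,000,000 / 4,560,000 = 25.00.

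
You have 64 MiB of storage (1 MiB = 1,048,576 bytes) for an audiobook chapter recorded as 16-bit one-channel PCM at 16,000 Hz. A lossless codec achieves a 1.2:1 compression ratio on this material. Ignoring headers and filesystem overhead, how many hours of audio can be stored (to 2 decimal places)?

Uncompressed byte rate = 16,000 × 2 × 1 = 32,000 bytes/s.
After 1.2:1 compression, effective rate ≈ 26666.67 bytes/s.
Capacity = 64 × 1,048,576 = 67,108,864 bytes.
67,108,864 / effective rate ≈ 2516.58 s → 0.70 hours.

0.70 hours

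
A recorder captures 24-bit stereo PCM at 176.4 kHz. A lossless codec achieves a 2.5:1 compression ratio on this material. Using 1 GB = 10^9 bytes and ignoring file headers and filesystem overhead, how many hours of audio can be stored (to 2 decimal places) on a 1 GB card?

Uncompressed byte rate = 176,400 × 3 × 2 = 1,058,400 bytes/s.
After 2.5:1 compression, effective rate ≈ 423360 bytes/s.
Capacity = 1 × 1,000,000,000 = 1,000,000,000 bytes.
1,000,000,000 / effective rate ≈ 2362.06 s → 0.66 hours.

0.66 hours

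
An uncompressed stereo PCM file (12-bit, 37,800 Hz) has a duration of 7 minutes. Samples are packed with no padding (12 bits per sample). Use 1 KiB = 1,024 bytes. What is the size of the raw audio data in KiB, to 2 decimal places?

46511.72 KiB

Duration = 7 minutes = 420 s.
Bits = 37,800 × 420 × 12 × 2 = 381,024,000 bits = 47,628,000 bytes.
47,628,000 / 1,024 = 46511.72 KiB.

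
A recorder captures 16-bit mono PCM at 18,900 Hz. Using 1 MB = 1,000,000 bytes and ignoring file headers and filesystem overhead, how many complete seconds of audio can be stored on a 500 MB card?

Uncompressed byte rate = 18,900 × 2 × 1 = 37,800 bytes/s.
Capacity = 500 × 1,000,000 = 500,000,000 bytes.
500,000,000 / 37,800 ≈ 13227.51 s → 13,227 seconds.

13,227 seconds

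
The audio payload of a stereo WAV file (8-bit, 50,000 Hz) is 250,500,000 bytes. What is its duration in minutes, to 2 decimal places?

Byte rate = 50,000 × 1 × 2 = 100,000 bytes/s.
Duration = 250,500,000 / 100,000 = 2,505 s.
2,505 s / 60 = 41.75 minutes.

41.75 minutes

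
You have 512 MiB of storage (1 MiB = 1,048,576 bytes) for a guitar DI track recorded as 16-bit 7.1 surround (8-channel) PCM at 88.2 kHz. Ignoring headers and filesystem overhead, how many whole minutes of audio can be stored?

Uncompressed byte rate = 88,200 × 2 × 8 = 1,411,200 bytes/s.
Capacity = 512 × 1,048,576 = 536,870,912 bytes.
536,870,912 / 1,411,200 ≈ 380.44 s → 6 minutes.

6 minutes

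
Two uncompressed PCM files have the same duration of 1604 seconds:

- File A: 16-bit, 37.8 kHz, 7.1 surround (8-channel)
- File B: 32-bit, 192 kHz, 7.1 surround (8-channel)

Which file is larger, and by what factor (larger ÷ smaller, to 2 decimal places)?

File B, by a factor of 10.16

File A: 37,800 × 2 × 8 = 604,800 bytes/s.
File B: 192,000 × 4 × 8 = 6,144,000 bytes/s.
File B is larger; ratio = 9,854,976,000 / 970,099,200 = 10.16.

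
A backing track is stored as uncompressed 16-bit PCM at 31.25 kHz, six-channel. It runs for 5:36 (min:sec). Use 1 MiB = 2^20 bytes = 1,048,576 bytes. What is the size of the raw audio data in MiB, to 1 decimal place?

120.2 MiB

Duration = 5:36 (min:sec) = 336 s.
Bytes = 31,250 samples/s × 336 s × 2 bytes/sample × 6 ch = 126,000,000 bytes.
126,000,000 / 1,048,576 = 120.2 MiB.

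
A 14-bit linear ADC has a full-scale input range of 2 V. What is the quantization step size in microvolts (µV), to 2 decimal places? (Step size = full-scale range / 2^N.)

2 V / 2^14 = 2 / 16,384 V = 122.07 µV.

122.07 µV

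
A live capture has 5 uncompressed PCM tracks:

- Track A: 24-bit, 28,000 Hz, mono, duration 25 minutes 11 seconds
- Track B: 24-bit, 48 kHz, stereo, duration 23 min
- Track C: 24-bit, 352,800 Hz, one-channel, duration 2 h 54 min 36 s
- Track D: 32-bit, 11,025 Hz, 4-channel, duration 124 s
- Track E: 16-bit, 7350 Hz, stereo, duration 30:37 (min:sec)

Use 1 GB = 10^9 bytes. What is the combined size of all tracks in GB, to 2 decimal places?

Track A: 25 minutes 11 seconds = 1,511 s; 28,000 × 1,511 × 3 × 1 = 126,924,000 bytes.
Track B: 23 min = 1,380 s; 48,000 × 1,380 × 3 × 2 = 397,440,000 bytes.
Track C: 2 h 54 min 36 s = 10,476 s; 352,800 × 10,476 × 3 × 1 = 11,087,798,400 bytes.
Track D: 11,025 × 124 × 4 × 4 = 21,873,600 bytes.
Track E: 30:37 (min:sec) = 1,837 s; 7,350 × 1,837 × 2 × 2 = 54,007,800 bytes.
Total = 11,688,043,800 bytes = 11.69 GB.

11.69 GB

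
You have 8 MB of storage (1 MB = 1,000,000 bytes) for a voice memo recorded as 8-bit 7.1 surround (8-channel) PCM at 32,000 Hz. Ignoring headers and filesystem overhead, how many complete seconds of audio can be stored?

Uncompressed byte rate = 32,000 × 1 × 8 = 256,000 bytes/s.
Capacity = 8 × 1,000,000 = 8,000,000 bytes.
8,000,000 / 256,000 ≈ 31.25 s → 31 seconds.

31 seconds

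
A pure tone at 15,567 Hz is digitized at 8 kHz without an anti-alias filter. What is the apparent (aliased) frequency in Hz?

Nyquist = 8,000/2 = 4,000 Hz; 15,567 Hz exceeds it.
Alias = |15,567 − 2×8,000| = |15,567 − 16,000| = 433 Hz.

433 Hz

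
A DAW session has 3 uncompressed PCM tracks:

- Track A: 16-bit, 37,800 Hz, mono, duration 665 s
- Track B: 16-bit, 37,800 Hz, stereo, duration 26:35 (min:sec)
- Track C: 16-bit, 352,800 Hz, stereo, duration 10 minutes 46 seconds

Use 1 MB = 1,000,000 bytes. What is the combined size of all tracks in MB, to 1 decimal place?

1203.1 MB

Track A: 37,800 × 665 × 2 × 1 = 50,274,000 bytes.
Track B: 26:35 (min:sec) = 1,595 s; 37,800 × 1,595 × 2 × 2 = 241,164,000 bytes.
Track C: 10 minutes 46 seconds = 646 s; 352,800 × 646 × 2 × 2 = 911,635,200 bytes.
Total = 1,203,073,200 bytes = 1203.1 MB.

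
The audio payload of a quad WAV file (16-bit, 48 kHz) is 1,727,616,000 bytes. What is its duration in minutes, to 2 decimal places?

74.98 minutes

Byte rate = 48,000 × 2 × 4 = 384,000 bytes/s.
Duration = 1,727,616,000 / 384,000 = 4,499 s.
4,499 s / 60 = 74.98 minutes.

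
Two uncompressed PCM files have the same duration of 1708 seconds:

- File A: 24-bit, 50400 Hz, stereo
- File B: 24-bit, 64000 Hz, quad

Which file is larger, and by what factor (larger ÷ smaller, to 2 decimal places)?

File B, by a factor of 2.54

File A: 50,400 × 3 × 2 = 302,400 bytes/s.
File B: 64,000 × 3 × 4 = 768,000 bytes/s.
File B is larger; ratio = 1,311,744,000 / 516,499,200 = 2.54.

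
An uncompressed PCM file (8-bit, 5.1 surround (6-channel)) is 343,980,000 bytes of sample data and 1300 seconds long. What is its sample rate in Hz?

Bytes = sample_rate × seconds × bytes_per_sample × channels.
sample_rate = 343,980,000 / (1,300 × 1 × 6) = 343,980,000 / 7,800 = 44,100 Hz.

44,100 Hz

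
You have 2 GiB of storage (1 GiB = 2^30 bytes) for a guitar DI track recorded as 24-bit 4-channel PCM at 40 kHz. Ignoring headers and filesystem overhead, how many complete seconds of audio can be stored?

Uncompressed byte rate = 40,000 × 3 × 4 = 480,000 bytes/s.
Capacity = 2 × 1,073,741,824 = 2,147,483,648 bytes.
2,147,483,648 / 480,000 ≈ 4473.92 s → 4,473 seconds.

4,473 seconds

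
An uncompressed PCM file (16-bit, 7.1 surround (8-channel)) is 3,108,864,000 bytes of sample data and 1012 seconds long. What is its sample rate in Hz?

192,000 Hz

Bytes = sample_rate × seconds × bytes_per_sample × channels.
sample_rate = 3,108,864,000 / (1,012 × 2 × 8) = 3,108,864,000 / 16,192 = 192,000 Hz.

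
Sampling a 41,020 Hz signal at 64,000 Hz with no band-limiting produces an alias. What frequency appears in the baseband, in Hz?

22,980 Hz

Nyquist = 64,000/2 = 32,000 Hz; 41,020 Hz exceeds it.
Alias = |41,020 − 1×64,000| = |41,020 − 64,000| = 22,980 Hz.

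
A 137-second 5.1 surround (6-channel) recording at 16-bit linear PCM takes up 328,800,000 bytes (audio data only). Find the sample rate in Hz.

200,000 Hz

Bytes = sample_rate × seconds × bytes_per_sample × channels.
sample_rate = 328,800,000 / (137 × 2 × 6) = 328,800,000 / 1,644 = 200,000 Hz.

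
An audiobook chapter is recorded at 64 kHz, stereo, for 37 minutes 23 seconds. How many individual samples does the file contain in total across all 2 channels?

287,104,000 samples

37 minutes 23 seconds = 2,243 s.
64,000 × 2,243 s × 2 ch = 287,104,000 samples.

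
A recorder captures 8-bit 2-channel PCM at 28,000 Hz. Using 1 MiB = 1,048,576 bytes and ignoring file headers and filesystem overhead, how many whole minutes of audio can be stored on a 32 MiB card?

Uncompressed byte rate = 28,000 × 1 × 2 = 56,000 bytes/s.
Capacity = 32 × 1,048,576 = 33,554,432 bytes.
33,554,432 / 56,000 ≈ 599.19 s → 9 minutes.

9 minutes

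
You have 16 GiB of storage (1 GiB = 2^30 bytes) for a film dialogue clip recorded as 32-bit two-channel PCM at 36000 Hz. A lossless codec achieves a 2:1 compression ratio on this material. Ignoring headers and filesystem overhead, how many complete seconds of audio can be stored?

119,304 seconds

Uncompressed byte rate = 36,000 × 4 × 2 = 288,000 bytes/s.
After 2:1 compression, effective rate ≈ 144000 bytes/s.
Capacity = 16 × 1,073,741,824 = 17,179,869,184 bytes.
17,179,869,184 / effective rate ≈ 119304.65 s → 119,304 seconds.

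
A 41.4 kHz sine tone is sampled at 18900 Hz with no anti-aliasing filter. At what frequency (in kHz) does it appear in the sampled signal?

3.6 kHz

Nyquist = 18,900/2 = 9,450 Hz; 41,400 Hz exceeds it.
Alias = |41,400 − 2×18,900| = |41,400 − 37,800| = 3,600 Hz = 3.6 kHz.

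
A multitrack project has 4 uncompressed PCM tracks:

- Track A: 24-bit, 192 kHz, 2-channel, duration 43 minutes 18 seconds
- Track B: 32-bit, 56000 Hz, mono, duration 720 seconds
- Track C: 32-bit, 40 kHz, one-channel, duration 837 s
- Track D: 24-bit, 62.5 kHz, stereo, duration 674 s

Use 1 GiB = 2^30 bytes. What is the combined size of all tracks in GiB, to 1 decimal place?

3.3 GiB

Track A: 43 minutes 18 seconds = 2,598 s; 192,000 × 2,598 × 3 × 2 = 2,992,896,000 bytes.
Track B: 56,000 × 720 × 4 × 1 = 161,280,000 bytes.
Track C: 40,000 × 837 × 4 × 1 = 133,920,000 bytes.
Track D: 62,500 × 674 × 3 × 2 = 252,750,000 bytes.
Total = 3,540,846,000 bytes = 3.3 GiB.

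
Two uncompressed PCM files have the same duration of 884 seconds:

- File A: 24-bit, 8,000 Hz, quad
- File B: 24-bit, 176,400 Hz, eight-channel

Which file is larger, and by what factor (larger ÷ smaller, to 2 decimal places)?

File B, by a factor of 44.10

File A: 8,000 × 3 × 4 = 96,000 bytes/s.
File B: 176,400 × 3 × 8 = 4,233,600 bytes/s.
File B is larger; ratio = 3,742,502,400 / 84,864,000 = 44.10.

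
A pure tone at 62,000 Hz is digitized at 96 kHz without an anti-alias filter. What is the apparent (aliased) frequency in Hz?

34,000 Hz

Nyquist = 96,000/2 = 48,000 Hz; 62,000 Hz exceeds it.
Alias = |62,000 − 1×96,000| = |62,000 − 96,000| = 34,000 Hz.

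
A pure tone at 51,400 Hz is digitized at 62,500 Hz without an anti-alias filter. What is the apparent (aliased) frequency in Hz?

Nyquist = 62,500/2 = 31,250 Hz; 51,400 Hz exceeds it.
Alias = |51,400 − 1×62,500| = |51,400 − 62,500| = 11,100 Hz.

11,100 Hz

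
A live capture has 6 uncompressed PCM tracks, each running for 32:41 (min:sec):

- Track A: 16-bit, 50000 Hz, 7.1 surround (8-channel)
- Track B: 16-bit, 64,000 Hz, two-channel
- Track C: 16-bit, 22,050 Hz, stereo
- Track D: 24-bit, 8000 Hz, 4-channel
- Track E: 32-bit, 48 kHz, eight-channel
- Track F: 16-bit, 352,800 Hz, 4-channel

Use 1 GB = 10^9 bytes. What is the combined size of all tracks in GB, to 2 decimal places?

32:41 (min:sec) = 1,961 s.
Track A: 50,000 × 1,961 × 2 × 8 = 1,568,800,000 bytes.
Track B: 64,000 × 1,961 × 2 × 2 = 502,016,000 bytes.
Track C: 22,050 × 1,961 × 2 × 2 = 172,960,200 bytes.
Track D: 8,000 × 1,961 × 3 × 4 = 188,256,000 bytes.
Track E: 48,000 × 1,961 × 4 × 8 = 3,012,096,000 bytes.
Track F: 352,800 × 1,961 × 2 × 4 = 5,534,726,400 bytes.
Total = 10,978,854,600 bytes = 10.98 GB.

10.98 GB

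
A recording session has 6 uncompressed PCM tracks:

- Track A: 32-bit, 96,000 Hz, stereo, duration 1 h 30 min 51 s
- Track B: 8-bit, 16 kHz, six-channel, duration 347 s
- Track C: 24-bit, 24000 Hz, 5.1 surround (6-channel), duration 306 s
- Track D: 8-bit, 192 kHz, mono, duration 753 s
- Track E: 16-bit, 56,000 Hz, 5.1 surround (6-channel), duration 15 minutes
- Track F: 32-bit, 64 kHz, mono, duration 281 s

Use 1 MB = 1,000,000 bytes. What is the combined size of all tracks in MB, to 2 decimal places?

Track A: 1 h 30 min 51 s = 5,451 s; 96,000 × 5,451 × 4 × 2 = 4,186,368,000 bytes.
Track B: 16,000 × 347 × 1 × 6 = 33,312,000 bytes.
Track C: 24,000 × 306 × 3 × 6 = 132,192,000 bytes.
Track D: 192,000 × 753 × 1 × 1 = 144,576,000 bytes.
Track E: 15 minutes = 900 s; 56,000 × 900 × 2 × 6 = 604,800,000 bytes.
Track F: 64,000 × 281 × 4 × 1 = 71,936,000 bytes.
Total = 5,173,184,000 bytes = 5173.18 MB.

5173.18 MB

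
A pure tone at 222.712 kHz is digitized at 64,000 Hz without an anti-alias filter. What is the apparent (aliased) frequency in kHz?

30.712 kHz

Nyquist = 64,000/2 = 32,000 Hz; 222,712 Hz exceeds it.
Alias = |222,712 − 3×64,000| = |222,712 − 192,000| = 30,712 Hz = 30.712 kHz.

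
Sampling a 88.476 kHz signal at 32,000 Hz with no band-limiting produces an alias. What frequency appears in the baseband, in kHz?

Nyquist = 32,000/2 = 16,000 Hz; 88,476 Hz exceeds it.
Alias = |88,476 − 3×32,000| = |88,476 − 96,000| = 7,524 Hz = 7.524 kHz.

7.524 kHz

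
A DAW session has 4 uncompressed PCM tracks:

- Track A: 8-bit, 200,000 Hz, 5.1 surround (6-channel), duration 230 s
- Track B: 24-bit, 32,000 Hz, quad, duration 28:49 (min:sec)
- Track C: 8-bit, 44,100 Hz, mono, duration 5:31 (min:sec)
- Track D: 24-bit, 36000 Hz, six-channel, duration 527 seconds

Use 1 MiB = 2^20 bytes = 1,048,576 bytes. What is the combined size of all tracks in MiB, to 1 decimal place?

Track A: 200,000 × 230 × 1 × 6 = 276,000,000 bytes.
Track B: 28:49 (min:sec) = 1,729 s; 32,000 × 1,729 × 3 × 4 = 663,936,000 bytes.
Track C: 5:31 (min:sec) = 331 s; 44,100 × 331 × 1 × 1 = 14,597,100 bytes.
Track D: 36,000 × 527 × 3 × 6 = 341,496,000 bytes.
Total = 1,296,029,100 bytes = 1236.0 MiB.

1236.0 MiB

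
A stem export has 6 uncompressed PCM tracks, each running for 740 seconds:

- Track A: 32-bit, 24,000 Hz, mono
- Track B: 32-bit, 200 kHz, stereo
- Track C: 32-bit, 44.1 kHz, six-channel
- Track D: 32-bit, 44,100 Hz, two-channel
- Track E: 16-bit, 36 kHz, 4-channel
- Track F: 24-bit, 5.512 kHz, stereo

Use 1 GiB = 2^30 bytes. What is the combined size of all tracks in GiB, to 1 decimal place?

Track A: 24,000 × 740 × 4 × 1 = 71,040,000 bytes.
Track B: 200,000 × 740 × 4 × 2 = 1,184,000,000 bytes.
Track C: 44,100 × 740 × 4 × 6 = 783,216,000 bytes.
Track D: 44,100 × 740 × 4 × 2 = 261,072,000 bytes.
Track E: 36,000 × 740 × 2 × 4 = 213,120,000 bytes.
Track F: 5,512 × 740 × 3 × 2 = 24,473,280 bytes.
Total = 2,536,921,280 bytes = 2.4 GiB.

2.4 GiB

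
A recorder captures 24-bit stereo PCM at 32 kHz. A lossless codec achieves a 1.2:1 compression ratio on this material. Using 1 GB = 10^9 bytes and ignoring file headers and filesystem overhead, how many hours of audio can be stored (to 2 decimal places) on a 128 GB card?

Uncompressed byte rate = 32,000 × 3 × 2 = 192,000 bytes/s.
After 1.2:1 compression, effective rate ≈ 160000 bytes/s.
Capacity = 128 × 1,000,000,000 = 128,000,000,000 bytes.
128,000,000,000 / effective rate ≈ 800000 s → 222.22 hours.

222.22 hours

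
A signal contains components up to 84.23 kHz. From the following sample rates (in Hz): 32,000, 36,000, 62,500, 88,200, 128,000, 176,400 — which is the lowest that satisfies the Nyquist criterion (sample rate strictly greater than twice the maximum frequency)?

Need sample rate > 2 × 84,230 = 168,460 Hz.
Lowest listed rate above 168,460 Hz is 176,400 Hz.

176,400 Hz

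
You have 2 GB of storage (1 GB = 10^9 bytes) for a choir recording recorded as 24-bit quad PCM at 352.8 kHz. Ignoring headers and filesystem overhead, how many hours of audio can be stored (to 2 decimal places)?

0.13 hours

Uncompressed byte rate = 352,800 × 3 × 4 = 4,233,600 bytes/s.
Capacity = 2 × 1,000,000,000 = 2,000,000,000 bytes.
2,000,000,000 / 4,233,600 ≈ 472.41 s → 0.13 hours.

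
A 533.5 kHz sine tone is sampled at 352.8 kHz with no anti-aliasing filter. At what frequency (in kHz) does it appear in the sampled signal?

172.1 kHz

Nyquist = 352,800/2 = 176,400 Hz; 533,500 Hz exceeds it.
Alias = |533,500 − 2×352,800| = |533,500 − 705,600| = 172,100 Hz = 172.1 kHz.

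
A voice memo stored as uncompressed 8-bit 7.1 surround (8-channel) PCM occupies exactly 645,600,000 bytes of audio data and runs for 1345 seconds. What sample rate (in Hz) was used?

60,000 Hz

Bytes = sample_rate × seconds × bytes_per_sample × channels.
sample_rate = 645,600,000 / (1,345 × 1 × 8) = 645,600,000 / 10,760 = 60,000 Hz.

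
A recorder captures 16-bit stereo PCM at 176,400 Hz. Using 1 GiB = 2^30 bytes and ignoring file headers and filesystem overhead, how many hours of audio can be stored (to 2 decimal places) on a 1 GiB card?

Uncompressed byte rate = 176,400 × 2 × 2 = 705,600 bytes/s.
Capacity = 1 × 1,073,741,824 = 1,073,741,824 bytes.
1,073,741,824 / 705,600 ≈ 1521.74 s → 0.42 hours.

0.42 hours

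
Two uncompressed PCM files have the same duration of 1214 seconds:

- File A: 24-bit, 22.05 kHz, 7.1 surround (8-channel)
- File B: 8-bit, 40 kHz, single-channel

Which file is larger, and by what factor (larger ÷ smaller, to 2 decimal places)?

File A: 22,050 × 3 × 8 = 529,200 bytes/s.
File B: 40,000 × 1 × 1 = 40,000 bytes/s.
File A is larger; ratio = 642,448,800 / 48,560,000 = 13.23.

File A, by a factor of 13.23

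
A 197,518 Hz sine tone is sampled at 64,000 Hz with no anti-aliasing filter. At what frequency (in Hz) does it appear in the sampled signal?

Nyquist = 64,000/2 = 32,000 Hz; 197,518 Hz exceeds it.
Alias = |197,518 − 3×64,000| = |197,518 − 192,000| = 5,518 Hz.

5,518 Hz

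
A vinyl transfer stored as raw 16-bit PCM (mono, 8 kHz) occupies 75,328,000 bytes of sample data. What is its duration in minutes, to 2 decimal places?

Byte rate = 8,000 × 2 × 1 = 16,000 bytes/s.
Duration = 75,328,000 / 16,000 = 4,708 s.
4,708 s / 60 = 78.47 minutes.

78.47 minutes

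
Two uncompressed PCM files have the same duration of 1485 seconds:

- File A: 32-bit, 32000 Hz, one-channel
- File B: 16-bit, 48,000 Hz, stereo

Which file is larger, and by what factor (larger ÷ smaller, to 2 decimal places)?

File A: 32,000 × 4 × 1 = 128,000 bytes/s.
File B: 48,000 × 2 × 2 = 192,000 bytes/s.
File B is larger; ratio = 285,120,000 / 190,080,000 = 1.50.

File B, by a factor of 1.50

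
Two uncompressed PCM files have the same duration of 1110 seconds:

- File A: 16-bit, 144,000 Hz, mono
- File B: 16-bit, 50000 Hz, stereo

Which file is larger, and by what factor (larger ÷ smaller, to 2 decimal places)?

File A, by a factor of 1.44

File A: 144,000 × 2 × 1 = 288,000 bytes/s.
File B: 50,000 × 2 × 2 = 200,000 bytes/s.
File A is larger; ratio = 319,680,000 / 222,000,000 = 1.44.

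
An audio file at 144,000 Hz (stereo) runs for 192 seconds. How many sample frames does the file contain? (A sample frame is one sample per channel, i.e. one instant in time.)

144,000 samples/s × 192 s = 27,648,000 frames.

27,648,000 sample frames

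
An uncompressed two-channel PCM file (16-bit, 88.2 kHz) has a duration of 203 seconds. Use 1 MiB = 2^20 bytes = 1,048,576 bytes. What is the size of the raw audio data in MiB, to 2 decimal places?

68.30 MiB

Bytes = 88,200 samples/s × 203 s × 2 bytes/sample × 2 ch = 71,618,400 bytes.
71,618,400 / 1,048,576 = 68.30 MiB.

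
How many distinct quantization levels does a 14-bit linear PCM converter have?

2^14 = 16,384.

16,384 levels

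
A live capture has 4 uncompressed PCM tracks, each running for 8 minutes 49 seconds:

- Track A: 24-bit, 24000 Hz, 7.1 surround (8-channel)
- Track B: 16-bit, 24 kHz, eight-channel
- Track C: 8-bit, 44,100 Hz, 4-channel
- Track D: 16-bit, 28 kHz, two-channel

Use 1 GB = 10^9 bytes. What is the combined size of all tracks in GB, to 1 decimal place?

0.7 GB

8 minutes 49 seconds = 529 s.
Track A: 24,000 × 529 × 3 × 8 = 304,704,000 bytes.
Track B: 24,000 × 529 × 2 × 8 = 203,136,000 bytes.
Track C: 44,100 × 529 × 1 × 4 = 93,315,600 bytes.
Track D: 28,000 × 529 × 2 × 2 = 59,248,000 bytes.
Total = 660,403,600 bytes = 0.7 GB.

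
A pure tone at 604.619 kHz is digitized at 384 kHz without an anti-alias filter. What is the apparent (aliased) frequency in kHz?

Nyquist = 384,000/2 = 192,000 Hz; 604,619 Hz exceeds it.
Alias = |604,619 − 2×384,000| = |604,619 − 768,000| = 163,381 Hz = 163.381 kHz.

163.381 kHz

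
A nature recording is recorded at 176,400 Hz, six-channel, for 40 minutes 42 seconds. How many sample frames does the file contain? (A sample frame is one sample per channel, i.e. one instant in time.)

40 minutes 42 seconds = 2,442 s.
176,400 samples/s × 2,442 s = 430,768,800 frames.

430,768,800 sample frames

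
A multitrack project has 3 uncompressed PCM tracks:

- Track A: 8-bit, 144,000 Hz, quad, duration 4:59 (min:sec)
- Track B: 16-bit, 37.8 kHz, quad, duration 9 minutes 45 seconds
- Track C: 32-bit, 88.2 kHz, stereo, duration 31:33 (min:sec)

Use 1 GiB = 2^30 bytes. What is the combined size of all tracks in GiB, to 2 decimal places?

Track A: 4:59 (min:sec) = 299 s; 144,000 × 299 × 1 × 4 = 172,224,000 bytes.
Track B: 9 minutes 45 seconds = 585 s; 37,800 × 585 × 2 × 4 = 176,904,000 bytes.
Track C: 31:33 (min:sec) = 1,893 s; 88,200 × 1,893 × 4 × 2 = 1,335,700,800 bytes.
Total = 1,684,828,800 bytes = 1.57 GiB.

1.57 GiB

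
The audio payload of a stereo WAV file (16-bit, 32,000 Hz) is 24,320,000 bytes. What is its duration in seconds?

Byte rate = 32,000 × 2 × 2 = 128,000 bytes/s.
Duration = 24,320,000 / 128,000 = 190 s.

190 seconds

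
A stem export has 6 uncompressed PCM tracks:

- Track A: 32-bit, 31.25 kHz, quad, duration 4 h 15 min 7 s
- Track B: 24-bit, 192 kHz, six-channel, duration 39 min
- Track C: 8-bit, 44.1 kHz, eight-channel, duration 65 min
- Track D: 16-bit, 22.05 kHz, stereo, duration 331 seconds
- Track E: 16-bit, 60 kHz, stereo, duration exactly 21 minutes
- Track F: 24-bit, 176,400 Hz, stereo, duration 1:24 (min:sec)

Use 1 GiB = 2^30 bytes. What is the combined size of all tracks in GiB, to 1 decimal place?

16.3 GiB

Track A: 4 h 15 min 7 s = 15,307 s; 31,250 × 15,307 × 4 × 4 = 7,653,500,000 bytes.
Track B: 39 min = 2,340 s; 192,000 × 2,340 × 3 × 6 = 8,087,040,000 bytes.
Track C: 65 min = 3,900 s; 44,100 × 3,900 × 1 × 8 = 1,375,920,000 bytes.
Track D: 22,050 × 331 × 2 × 2 = 29,194,200 bytes.
Track E: exactly 21 minutes = 1,260 s; 60,000 × 1,260 × 2 × 2 = 302,400,000 bytes.
Track F: 1:24 (min:sec) = 84 s; 176,400 × 84 × 3 × 2 = 88,905,600 bytes.
Total = 17,536,959,800 bytes = 16.3 GiB.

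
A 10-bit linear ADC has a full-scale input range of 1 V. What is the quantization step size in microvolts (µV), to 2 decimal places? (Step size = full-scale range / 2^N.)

976.56 µV

1 V / 2^10 = 1 / 1,024 V = 976.56 µV.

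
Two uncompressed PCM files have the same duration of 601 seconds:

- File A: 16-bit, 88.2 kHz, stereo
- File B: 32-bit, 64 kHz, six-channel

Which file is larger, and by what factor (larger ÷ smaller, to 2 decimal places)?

File A: 88,200 × 2 × 2 = 352,800 bytes/s.
File B: 64,000 × 4 × 6 = 1,536,000 bytes/s.
File B is larger; ratio = 923,136,000 / 212,032,800 = 4.35.

File B, by a factor of 4.35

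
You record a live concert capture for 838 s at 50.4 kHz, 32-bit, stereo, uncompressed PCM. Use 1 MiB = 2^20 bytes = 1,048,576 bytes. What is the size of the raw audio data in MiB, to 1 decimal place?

322.2 MiB

Bytes = 50,400 samples/s × 838 s × 4 bytes/sample × 2 ch = 337,881,600 bytes.
337,881,600 / 1,048,576 = 322.2 MiB.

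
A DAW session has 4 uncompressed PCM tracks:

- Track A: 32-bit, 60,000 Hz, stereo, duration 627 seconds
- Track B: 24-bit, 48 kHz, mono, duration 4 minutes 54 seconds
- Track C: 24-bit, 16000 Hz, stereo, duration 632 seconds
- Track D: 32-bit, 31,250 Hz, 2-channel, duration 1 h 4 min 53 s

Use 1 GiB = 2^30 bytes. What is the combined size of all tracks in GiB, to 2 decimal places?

1.28 GiB

Track A: 60,000 × 627 × 4 × 2 = 300,960,000 bytes.
Track B: 4 minutes 54 seconds = 294 s; 48,000 × 294 × 3 × 1 = 42,336,000 bytes.
Track C: 16,000 × 632 × 3 × 2 = 60,672,000 bytes.
Track D: 1 h 4 min 53 s = 3,893 s; 31,250 × 3,893 × 4 × 2 = 973,250,000 bytes.
Total = 1,377,218,000 bytes = 1.28 GiB.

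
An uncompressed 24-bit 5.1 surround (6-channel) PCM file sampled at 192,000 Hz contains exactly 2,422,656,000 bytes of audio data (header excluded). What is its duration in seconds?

Byte rate = 192,000 × 3 × 6 = 3,456,000 bytes/s.
Duration = 2,422,656,000 / 3,456,000 = 701 s.

701 seconds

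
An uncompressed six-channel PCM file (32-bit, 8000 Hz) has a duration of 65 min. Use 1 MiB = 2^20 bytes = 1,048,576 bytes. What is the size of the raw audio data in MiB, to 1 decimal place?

Duration = 65 min = 3,900 s.
Bytes = 8,000 samples/s × 3,900 s × 4 bytes/sample × 6 ch = 748,800,000 bytes.
748,800,000 / 1,048,576 = 714.1 MiB.

714.1 MiB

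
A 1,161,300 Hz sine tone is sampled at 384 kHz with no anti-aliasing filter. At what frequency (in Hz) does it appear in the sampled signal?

9,300 Hz

Nyquist = 384,000/2 = 192,000 Hz; 1,161,300 Hz exceeds it.
Alias = |1,161,300 − 3×384,000| = |1,161,300 − 1,152,000| = 9,300 Hz.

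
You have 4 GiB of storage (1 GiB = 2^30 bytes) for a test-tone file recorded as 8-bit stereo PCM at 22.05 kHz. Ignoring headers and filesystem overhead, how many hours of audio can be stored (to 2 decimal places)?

27.05 hours

Uncompressed byte rate = 22,050 × 1 × 2 = 44,100 bytes/s.
Capacity = 4 × 1,073,741,824 = 4,294,967,296 bytes.
4,294,967,296 / 44,100 ≈ 97391.55 s → 27.05 hours.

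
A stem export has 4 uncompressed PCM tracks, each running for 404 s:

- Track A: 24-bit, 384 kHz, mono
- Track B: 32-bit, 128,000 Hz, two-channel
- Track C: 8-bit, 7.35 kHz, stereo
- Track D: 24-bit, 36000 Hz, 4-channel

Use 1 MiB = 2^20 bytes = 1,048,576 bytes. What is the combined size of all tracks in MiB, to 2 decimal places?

1010.49 MiB

Track A: 384,000 × 404 × 3 × 1 = 465,408,000 bytes.
Track B: 128,000 × 404 × 4 × 2 = 413,696,000 bytes.
Track C: 7,350 × 404 × 1 × 2 = 5,938,800 bytes.
Track D: 36,000 × 404 × 3 × 4 = 174,528,000 bytes.
Total = 1,059,570,800 bytes = 1010.49 MiB.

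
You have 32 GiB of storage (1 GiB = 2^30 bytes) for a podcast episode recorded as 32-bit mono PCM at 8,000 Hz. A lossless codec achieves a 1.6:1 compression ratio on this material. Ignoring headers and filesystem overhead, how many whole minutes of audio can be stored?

28,633 minutes

Uncompressed byte rate = 8,000 × 4 × 1 = 32,000 bytes/s.
After 1.6:1 compression, effective rate ≈ 20000 bytes/s.
Capacity = 32 × 1,073,741,824 = 34,359,738,368 bytes.
34,359,738,368 / effective rate ≈ 1717986.92 s → 28,633 minutes.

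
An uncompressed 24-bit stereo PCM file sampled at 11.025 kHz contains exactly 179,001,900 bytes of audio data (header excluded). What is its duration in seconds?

2,706 seconds

Byte rate = 11,025 × 3 × 2 = 66,150 bytes/s.
Duration = 179,001,900 / 66,150 = 2,706 s.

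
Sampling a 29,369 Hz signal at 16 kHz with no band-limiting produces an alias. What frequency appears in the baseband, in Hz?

2,631 Hz

Nyquist = 16,000/2 = 8,000 Hz; 29,369 Hz exceeds it.
Alias = |29,369 − 2×16,000| = |29,369 − 32,000| = 2,631 Hz.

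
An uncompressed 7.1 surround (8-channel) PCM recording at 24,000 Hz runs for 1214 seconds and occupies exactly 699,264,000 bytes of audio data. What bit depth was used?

24 bits

Bytes per sample = 699,264,000 / (24,000 × 1,214 × 8) = 699,264,000 / 233,088,000 = 3.
Bit depth = 3 × 8 = 24 bits.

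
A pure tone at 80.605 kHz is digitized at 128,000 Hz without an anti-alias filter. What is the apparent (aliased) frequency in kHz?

Nyquist = 128,000/2 = 64,000 Hz; 80,605 Hz exceeds it.
Alias = |80,605 − 1×128,000| = |80,605 − 128,000| = 47,395 Hz = 47.395 kHz.

47.395 kHz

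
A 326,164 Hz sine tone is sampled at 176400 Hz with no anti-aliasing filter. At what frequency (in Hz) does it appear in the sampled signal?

26,636 Hz

Nyquist = 176,400/2 = 88,200 Hz; 326,164 Hz exceeds it.
Alias = |326,164 − 2×176,400| = |326,164 − 352,800| = 26,636 Hz.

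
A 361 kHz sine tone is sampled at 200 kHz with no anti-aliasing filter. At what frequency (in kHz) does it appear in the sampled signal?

Nyquist = 200,000/2 = 100,000 Hz; 361,000 Hz exceeds it.
Alias = |361,000 − 2×200,000| = |361,000 − 400,000| = 39,000 Hz = 39 kHz.

39 kHz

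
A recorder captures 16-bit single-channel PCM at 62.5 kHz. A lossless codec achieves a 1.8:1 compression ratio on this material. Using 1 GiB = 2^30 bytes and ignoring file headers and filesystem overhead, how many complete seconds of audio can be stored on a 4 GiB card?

Uncompressed byte rate = 62,500 × 2 × 1 = 125,000 bytes/s.
After 1.8:1 compression, effective rate ≈ 69444.44 bytes/s.
Capacity = 4 × 1,073,741,824 = 4,294,967,296 bytes.
4,294,967,296 / effective rate ≈ 61847.53 s → 61,847 seconds.

61,847 seconds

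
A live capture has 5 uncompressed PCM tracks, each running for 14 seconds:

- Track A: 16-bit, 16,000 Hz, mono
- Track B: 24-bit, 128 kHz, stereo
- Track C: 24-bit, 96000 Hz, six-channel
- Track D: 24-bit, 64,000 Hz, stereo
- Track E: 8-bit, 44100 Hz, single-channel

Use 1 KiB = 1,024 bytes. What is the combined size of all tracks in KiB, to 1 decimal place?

Track A: 16,000 × 14 × 2 × 1 = 448,000 bytes.
Track B: 128,000 × 14 × 3 × 2 = 10,752,000 bytes.
Track C: 96,000 × 14 × 3 × 6 = 24,192,000 bytes.
Track D: 64,000 × 14 × 3 × 2 = 5,376,000 bytes.
Track E: 44,100 × 14 × 1 × 1 = 617,400 bytes.
Total = 41,385,400 bytes = 40415.4 KiB.

40415.4 KiB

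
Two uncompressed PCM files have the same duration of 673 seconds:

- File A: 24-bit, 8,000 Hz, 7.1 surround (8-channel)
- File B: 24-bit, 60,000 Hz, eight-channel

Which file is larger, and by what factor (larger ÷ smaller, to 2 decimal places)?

File A: 8,000 × 3 × 8 = 192,000 bytes/s.
File B: 60,000 × 3 × 8 = 1,440,000 bytes/s.
File B is larger; ratio = 969,120,000 / 129,216,000 = 7.50.

File B, by a factor of 7.50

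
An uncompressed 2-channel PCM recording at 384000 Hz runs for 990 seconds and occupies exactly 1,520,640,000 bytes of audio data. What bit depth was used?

Bytes per sample = 1,520,640,000 / (384,000 × 990 × 2) = 1,520,640,000 / 760,320,000 = 2.
Bit depth = 2 × 8 = 16 bits.

16 bits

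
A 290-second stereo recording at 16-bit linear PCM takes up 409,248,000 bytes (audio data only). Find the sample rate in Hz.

Bytes = sample_rate × seconds × bytes_per_sample × channels.
sample_rate = 409,248,000 / (290 × 2 × 2) = 409,248,000 / 1,160 = 352,800 Hz.

352,800 Hz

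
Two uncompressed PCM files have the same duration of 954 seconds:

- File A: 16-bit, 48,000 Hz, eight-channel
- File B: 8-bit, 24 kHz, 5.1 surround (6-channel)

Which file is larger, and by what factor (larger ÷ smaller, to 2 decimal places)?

File A: 48,000 × 2 × 8 = 768,000 bytes/s.
File B: 24,000 × 1 × 6 = 144,000 bytes/s.
File A is larger; ratio = 732,672,000 / 137,376,000 = 5.33.

File A, by a factor of 5.33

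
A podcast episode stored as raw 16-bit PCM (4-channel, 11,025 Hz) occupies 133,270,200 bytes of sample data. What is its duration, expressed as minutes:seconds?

Byte rate = 11,025 × 2 × 4 = 88,200 bytes/s.
Duration = 133,270,200 / 88,200 = 1,511 s.
1,511 s = 25:11.

25:11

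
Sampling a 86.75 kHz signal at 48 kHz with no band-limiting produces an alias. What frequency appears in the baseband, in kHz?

Nyquist = 48,000/2 = 24,000 Hz; 86,750 Hz exceeds it.
Alias = |86,750 − 2×48,000| = |86,750 − 96,000| = 9,250 Hz = 9.25 kHz.

9.25 kHz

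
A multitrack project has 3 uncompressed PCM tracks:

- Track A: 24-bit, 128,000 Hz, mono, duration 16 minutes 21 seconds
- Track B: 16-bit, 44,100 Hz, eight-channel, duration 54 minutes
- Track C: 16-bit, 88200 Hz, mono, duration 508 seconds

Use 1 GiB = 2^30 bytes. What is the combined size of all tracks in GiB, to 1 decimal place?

2.6 GiB

Track A: 16 minutes 21 seconds = 981 s; 128,000 × 981 × 3 × 1 = 376,704,000 bytes.
Track B: 54 minutes = 3,240 s; 44,100 × 3,240 × 2 × 8 = 2,286,144,000 bytes.
Track C: 88,200 × 508 × 2 × 1 = 89,611,200 bytes.
Total = 2,752,459,200 bytes = 2.6 GiB.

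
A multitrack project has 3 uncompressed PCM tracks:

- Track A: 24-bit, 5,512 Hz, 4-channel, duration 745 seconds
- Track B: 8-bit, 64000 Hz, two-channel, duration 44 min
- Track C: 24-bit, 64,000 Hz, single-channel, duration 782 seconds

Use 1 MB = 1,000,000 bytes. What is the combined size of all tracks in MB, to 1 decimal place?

537.3 MB

Track A: 5,512 × 745 × 3 × 4 = 49,277,280 bytes.
Track B: 44 min = 2,640 s; 64,000 × 2,640 × 1 × 2 = 337,920,000 bytes.
Track C: 64,000 × 782 × 3 × 1 = 150,144,000 bytes.
Total = 537,341,280 bytes = 537.3 MB.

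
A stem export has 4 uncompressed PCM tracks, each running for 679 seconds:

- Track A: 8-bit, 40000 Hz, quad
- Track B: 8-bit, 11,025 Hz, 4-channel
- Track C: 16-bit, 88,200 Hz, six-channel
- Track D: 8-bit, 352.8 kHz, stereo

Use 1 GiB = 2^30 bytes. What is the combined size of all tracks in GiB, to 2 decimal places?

Track A: 40,000 × 679 × 1 × 4 = 108,640,000 bytes.
Track B: 11,025 × 679 × 1 × 4 = 29,943,900 bytes.
Track C: 88,200 × 679 × 2 × 6 = 718,653,600 bytes.
Track D: 352,800 × 679 × 1 × 2 = 479,102,400 bytes.
Total = 1,336,339,900 bytes = 1.24 GiB.

1.24 GiB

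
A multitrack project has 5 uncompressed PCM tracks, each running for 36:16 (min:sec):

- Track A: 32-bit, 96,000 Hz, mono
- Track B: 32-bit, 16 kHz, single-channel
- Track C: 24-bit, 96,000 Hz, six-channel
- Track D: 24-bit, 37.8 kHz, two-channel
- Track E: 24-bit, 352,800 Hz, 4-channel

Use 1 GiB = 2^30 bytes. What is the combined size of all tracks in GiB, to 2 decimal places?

13.45 GiB

36:16 (min:sec) = 2,176 s.
Track A: 96,000 × 2,176 × 4 × 1 = 835,584,000 bytes.
Track B: 16,000 × 2,176 × 4 × 1 = 139,264,000 bytes.
Track C: 96,000 × 2,176 × 3 × 6 = 3,760,128,000 bytes.
Track D: 37,800 × 2,176 × 3 × 2 = 493,516,800 bytes.
Track E: 352,800 × 2,176 × 3 × 4 = 9,212,313,600 bytes.
Total = 14,440,806,400 bytes = 13.45 GiB.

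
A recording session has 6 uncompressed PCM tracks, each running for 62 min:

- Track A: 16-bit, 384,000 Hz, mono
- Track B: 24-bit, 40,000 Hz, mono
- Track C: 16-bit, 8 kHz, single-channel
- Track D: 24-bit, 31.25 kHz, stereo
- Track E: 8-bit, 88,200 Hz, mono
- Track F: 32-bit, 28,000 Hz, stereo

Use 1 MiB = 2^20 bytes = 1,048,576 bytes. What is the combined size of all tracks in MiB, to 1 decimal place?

62 min = 3,720 s.
Track A: 384,000 × 3,720 × 2 × 1 = 2,856,960,000 bytes.
Track B: 40,000 × 3,720 × 3 × 1 = 446,400,000 bytes.
Track C: 8,000 × 3,720 × 2 × 1 = 59,520,000 bytes.
Track D: 31,250 × 3,720 × 3 × 2 = 697,500,000 bytes.
Track E: 88,200 × 3,720 × 1 × 1 = 328,104,000 bytes.
Track F: 28,000 × 3,720 × 4 × 2 = 833,280,000 bytes.
Total = 5,221,764,000 bytes = 4979.9 MiB.

4979.9 MiB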